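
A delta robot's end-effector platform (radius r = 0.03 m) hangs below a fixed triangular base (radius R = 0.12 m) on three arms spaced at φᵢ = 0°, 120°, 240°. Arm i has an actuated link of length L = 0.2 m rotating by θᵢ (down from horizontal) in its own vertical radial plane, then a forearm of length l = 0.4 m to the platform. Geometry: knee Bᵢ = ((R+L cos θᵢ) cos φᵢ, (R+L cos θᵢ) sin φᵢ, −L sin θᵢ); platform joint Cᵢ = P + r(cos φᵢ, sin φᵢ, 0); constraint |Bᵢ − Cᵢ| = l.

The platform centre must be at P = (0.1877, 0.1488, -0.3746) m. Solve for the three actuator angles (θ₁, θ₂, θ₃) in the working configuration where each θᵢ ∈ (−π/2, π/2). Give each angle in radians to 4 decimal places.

rotate P by −φ1: (0.1877, 0.1488, -0.3746)
  A cos θ + B sin θ = C:  -0.0977·cos θ + -0.3746·sin θ = -0.1300
  γ=atan2(-0.3746,-0.0977)=-1.8259;  ψ=arccos(-0.3359)=1.9133;  θ1=γ+ψ≈0.0874
rotate P by −φ2: (0.0350, -0.2370, -0.3746)
  A=0.0550, B=-0.3746, C=(l²−L²−A²−y'²−z²)/(2L)=-0.1987
  γ=atan2(-0.3746,0.0550)=-1.4251;  ψ=arccos(-0.5249)=2.1234;  θ2=γ+ψ≈0.6984
φ3=240.0° → target in arm frame (-0.2227, 0.0882)
  A cos θ + B sin θ = C:  0.3127·cos θ + -0.3746·sin θ = -0.3147
  √(A²+B²)=0.4880;  θ3 = -0.8752+2.2718 ≈ 1.3966

θ₁ = 0.0874, θ₂ = 0.6984, θ₃ = 1.3966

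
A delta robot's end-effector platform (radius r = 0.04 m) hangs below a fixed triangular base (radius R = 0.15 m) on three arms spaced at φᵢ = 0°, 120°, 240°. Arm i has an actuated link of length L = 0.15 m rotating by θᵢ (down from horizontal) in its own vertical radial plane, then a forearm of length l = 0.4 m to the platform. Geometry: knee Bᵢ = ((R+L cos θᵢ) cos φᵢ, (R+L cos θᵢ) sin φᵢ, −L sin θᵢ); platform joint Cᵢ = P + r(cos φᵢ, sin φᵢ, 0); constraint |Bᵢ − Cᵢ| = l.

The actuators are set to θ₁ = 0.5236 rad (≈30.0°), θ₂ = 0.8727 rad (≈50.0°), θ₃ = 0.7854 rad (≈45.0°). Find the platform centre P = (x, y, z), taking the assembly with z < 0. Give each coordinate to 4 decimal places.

arm 1 at φ=0.0°: (R−r)+L cos θ1 = 0.2399;  S1 = (0.2399, 0.0000, -0.0750)
φ2=120.0°: virtual centre (-0.1032, 0.1788, -0.1149), radius l
φ3=240.0°: virtual centre (-0.1080, -0.1871, -0.1061), radius l
eliminate P² terms by subtracting sphere 1 from 2 and 3
plane₁₂: -0.6862x+0.3575y+-0.0798z = -0.0074
det = 0.5056;  x = 0.0092+-0.1030z,  y = -0.0030+0.0255z
into |P−S₁|² = l²: 1.0113z² + 0.1974z + -0.1011 = 0;  Δ = 0.4480;  z = -0.4285 or 0.2333 → z<0 root = -0.4285
x = 0.0533, y = -0.0140

(0.0533, -0.0140, -0.4285)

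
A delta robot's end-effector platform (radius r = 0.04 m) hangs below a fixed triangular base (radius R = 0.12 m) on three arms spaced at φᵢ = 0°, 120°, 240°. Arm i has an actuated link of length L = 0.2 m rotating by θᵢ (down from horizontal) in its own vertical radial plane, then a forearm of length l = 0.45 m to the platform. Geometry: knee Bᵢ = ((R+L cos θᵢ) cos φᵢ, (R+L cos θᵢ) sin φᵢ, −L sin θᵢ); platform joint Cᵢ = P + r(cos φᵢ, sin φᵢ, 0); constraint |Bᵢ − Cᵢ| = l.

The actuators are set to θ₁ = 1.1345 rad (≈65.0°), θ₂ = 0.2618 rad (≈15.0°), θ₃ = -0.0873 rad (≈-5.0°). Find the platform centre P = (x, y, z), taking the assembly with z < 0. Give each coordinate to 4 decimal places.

S1 = (0.1645·cos0.0°, 0.1645·sin0.0°, -0.1813) = (0.1645, 0.0000, -0.1813)
S2 = (0.2732·cos120.0°, 0.2732·sin120.0°, -0.0518) = (-0.1366, 0.2366, -0.0518)
arm 3 at φ=240.0°: e+L cos θ3 = 0.2792;  S3 = (-0.1396, -0.2418, 0.0174)
eliminate P² terms by subtracting sphere 1 from 2 and 3
linear system: -0.6022x+0.4732y = 0.0174−0.2590z; -0.6083x+-0.4837y = 0.0184−0.3974z
Cramer: x(z) = -0.0295+0.5410z;  y(z) = -0.0008+0.1412z
quadratic in z: (1.3127)z²+(0.1523)z+(-0.1320)=0, √Δ=0.8463 → z ∈ {-0.3804, 0.2643}; z = -0.3804 (taking z<0)
x = -0.2353, y = -0.0545

(-0.2353, -0.0545, -0.3804)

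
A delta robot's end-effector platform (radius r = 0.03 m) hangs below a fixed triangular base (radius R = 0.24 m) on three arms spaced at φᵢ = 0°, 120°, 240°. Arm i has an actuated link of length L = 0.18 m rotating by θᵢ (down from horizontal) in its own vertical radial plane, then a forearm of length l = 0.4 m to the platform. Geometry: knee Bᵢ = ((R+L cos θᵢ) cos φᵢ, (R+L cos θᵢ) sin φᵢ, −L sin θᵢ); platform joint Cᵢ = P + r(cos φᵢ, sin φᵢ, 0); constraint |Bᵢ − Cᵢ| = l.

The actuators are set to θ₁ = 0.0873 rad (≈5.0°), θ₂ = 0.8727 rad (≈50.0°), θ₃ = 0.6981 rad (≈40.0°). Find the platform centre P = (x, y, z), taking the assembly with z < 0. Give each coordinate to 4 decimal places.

centre 1 = (0.3893·cos0.0°, 0.3893·sin0.0°, -0.0157) = (0.3893, 0.0000, -0.0157)
centre 2 = (0.3257·cos120.0°, 0.3257·sin120.0°, -0.1379) = (-0.1628, 0.2821, -0.1379)
φ3=240.0°: virtual centre (-0.1739, -0.3013, -0.1157), radius l
subtract pairs → two planes through P
linear system: -1.1043x+0.5641y = -0.0267−-0.2444z; -1.1265x+-0.6026y = -0.0174−-0.2000z
Cramer: x(z) = 0.0199-0.1999z;  y(z) = -0.0084+0.0419z
quadratic in z: (1.0417)z²+(0.1784)z+(-0.0232)=0, √Δ=0.3586 → z ∈ {-0.2578, 0.0865}; z = -0.2578 (taking z<0)
x = 0.0715, y = -0.0192

(0.0715, -0.0192, -0.2578)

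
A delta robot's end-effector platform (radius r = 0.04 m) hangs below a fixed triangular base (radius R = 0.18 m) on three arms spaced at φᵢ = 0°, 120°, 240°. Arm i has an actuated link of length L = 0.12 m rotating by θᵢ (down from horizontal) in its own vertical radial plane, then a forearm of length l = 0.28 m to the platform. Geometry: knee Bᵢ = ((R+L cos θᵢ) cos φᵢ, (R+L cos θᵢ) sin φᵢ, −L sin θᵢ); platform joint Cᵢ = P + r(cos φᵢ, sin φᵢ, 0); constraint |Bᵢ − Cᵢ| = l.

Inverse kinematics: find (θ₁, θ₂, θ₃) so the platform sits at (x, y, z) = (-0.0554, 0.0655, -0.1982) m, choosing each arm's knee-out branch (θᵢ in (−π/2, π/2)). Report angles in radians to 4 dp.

θ₁ = 1.0473, θ₂ = -0.1745, θ₃ = 0.8728

arm 1 (φ=0.0°): x'=-0.0554, y'=0.0655
  A cos θ + B sin θ = C:  0.1954·cos θ + -0.1982·sin θ = -0.0740
  γ=atan2(-0.1982,0.1954)=-0.7925;  ψ=arccos(-0.2658)=1.8398;  θ1=γ+ψ≈1.0473
φ2=120.0° → target in arm frame (0.0844, 0.0152)
  e−x'=0.0556;  (l²−L²−(e−x')²−y'²−z²)/2L = 0.0892
  γ=atan2(-0.1982,0.0556)=-1.2974;  ψ=arccos(0.4331)=1.1229;  θ2=γ+ψ≈-0.1745
φ3=240.0° → target in arm frame (-0.0290, -0.0807)
  e−x'=0.1690;  (l²−L²−(e−x')²−y'²−z²)/2L = -0.0432
  θ3 = atan2(B,A) + arccos(C/0.2605) = 0.8728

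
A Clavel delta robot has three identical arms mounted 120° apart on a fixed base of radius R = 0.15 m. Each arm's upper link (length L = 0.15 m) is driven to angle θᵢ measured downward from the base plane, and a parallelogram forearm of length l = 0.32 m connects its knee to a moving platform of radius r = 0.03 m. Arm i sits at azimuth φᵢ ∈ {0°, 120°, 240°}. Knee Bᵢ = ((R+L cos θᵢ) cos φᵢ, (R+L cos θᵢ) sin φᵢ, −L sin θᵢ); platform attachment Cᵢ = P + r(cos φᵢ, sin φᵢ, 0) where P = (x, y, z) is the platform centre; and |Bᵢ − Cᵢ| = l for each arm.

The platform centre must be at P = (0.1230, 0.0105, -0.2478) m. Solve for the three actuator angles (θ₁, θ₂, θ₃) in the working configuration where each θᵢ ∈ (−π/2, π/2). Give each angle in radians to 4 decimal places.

θ₁ = -0.2619, θ₂ = 0.8729, θ₃ = 0.9598

φ1=0.0° → target in arm frame (0.1230, 0.0105)
  e−x'=-0.0030;  (l²−L²−(e−x')²−y'²−z²)/2L = 0.0613
  θ1 = atan2(B,A) + arccos(C/0.2478) = -0.2619
arm 2 (φ=120.0°): x'=-0.0524, y'=-0.1118
  A cos θ + B sin θ = C:  0.1724·cos θ + -0.2478·sin θ = -0.0791
  γ=atan2(-0.2478,0.1724)=-0.9629;  ψ=arccos(-0.2619)=1.8358;  θ2=γ+ψ≈0.8729
rotate P by −φ3: (-0.0706, 0.1013, -0.2478)
  e−x'=0.1906;  (l²−L²−(e−x')²−y'²−z²)/2L = -0.0936
  θ3 = atan2(B,A) + arccos(C/0.3126) = 0.9598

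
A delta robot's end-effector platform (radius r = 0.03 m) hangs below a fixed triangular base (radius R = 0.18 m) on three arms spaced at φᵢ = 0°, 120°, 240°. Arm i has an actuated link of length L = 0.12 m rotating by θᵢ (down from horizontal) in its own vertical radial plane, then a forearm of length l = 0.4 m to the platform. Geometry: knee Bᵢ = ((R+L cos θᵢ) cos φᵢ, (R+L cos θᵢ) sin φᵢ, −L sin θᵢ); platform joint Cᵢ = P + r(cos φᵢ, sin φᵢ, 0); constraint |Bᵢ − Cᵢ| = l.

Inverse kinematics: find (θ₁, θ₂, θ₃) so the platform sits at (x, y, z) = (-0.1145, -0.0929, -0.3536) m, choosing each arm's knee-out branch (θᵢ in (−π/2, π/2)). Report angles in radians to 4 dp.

θ₁ = 1.2216, θ₂ = 0.7856, θ₃ = -0.1745

rotate P by −φ1: (-0.1145, -0.0929, -0.3536)
  e−x'=0.2645;  (l²−L²−(e−x')²−y'²−z²)/2L = -0.2418
  γ=atan2(-0.3536,0.2645)=-0.9286;  ψ=arccos(-0.5475)=2.1502;  θ1=γ+ψ≈1.2216
rotate P by −φ2: (-0.0232, 0.1456, -0.3536)
  A=0.1732, B=-0.3536, C=(l²−L²−A²−y'²−z²)/(2L)=-0.1276
  θ2 = atan2(B,A) + arccos(C/0.3937) = 0.7856
φ3=240.0° → target in arm frame (0.1377, -0.0527)
  A=0.0123, B=-0.3536, C=(l²−L²−A²−y'²−z²)/(2L)=0.0735
  γ=atan2(-0.3536,0.0123)=-1.5360;  ψ=arccos(0.2077)=1.3616;  θ3=γ+ψ≈-0.1745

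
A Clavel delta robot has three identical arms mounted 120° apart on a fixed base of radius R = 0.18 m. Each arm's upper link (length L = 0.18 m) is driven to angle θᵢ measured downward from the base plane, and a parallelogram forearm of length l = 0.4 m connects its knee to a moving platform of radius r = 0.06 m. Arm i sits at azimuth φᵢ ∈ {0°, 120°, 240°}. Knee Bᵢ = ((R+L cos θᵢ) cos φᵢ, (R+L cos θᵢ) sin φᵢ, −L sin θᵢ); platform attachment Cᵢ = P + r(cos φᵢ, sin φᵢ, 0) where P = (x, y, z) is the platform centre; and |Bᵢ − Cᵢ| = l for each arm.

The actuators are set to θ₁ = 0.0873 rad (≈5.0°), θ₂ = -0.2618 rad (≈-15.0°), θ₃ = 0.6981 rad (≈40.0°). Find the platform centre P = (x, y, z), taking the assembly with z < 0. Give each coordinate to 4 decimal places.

(0.0225, 0.1064, -0.2841)

centre 1 = (0.2993·cos0.0°, 0.2993·sin0.0°, -0.0157) = (0.2993, 0.0000, -0.0157)
φ2=120.0°: virtual centre (-0.1469, 0.2545, 0.0466), radius l
arm 3 at φ=240.0°: e+L cos θ3 = 0.2579;  centre 3 = (-0.1289, -0.2233, -0.1157)
eliminate P² terms by subtracting sphere 1 from 2 and 3
linear system: -0.8925x+0.5090y = -0.0013−0.1246z; -0.8565x+-0.4467y = -0.0099−-0.2000z
Cramer: x(z) = 0.0068-0.0553z;  y(z) = 0.0093-0.3417z
into |P−centre ₁|² = l²: 1.1198z² + 0.0574z + -0.0741 = 0;  Δ = 0.3351;  z = -0.2841 or 0.2328 → z<0 root = -0.2841
x = 0.0225, y = 0.1064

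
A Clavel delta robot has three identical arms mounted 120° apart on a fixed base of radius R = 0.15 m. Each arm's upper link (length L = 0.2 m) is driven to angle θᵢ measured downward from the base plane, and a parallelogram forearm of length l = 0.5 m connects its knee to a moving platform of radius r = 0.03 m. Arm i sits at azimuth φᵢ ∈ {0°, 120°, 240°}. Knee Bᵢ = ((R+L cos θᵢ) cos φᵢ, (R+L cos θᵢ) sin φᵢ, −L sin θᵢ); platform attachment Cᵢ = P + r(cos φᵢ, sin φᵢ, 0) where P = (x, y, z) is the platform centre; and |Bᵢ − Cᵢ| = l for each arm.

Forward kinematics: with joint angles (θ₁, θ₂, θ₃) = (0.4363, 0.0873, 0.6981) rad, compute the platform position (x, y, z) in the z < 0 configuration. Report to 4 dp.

φ1=0.0°: virtual centre (0.3013, 0.0000, -0.0845), radius l
arm 2 at φ=120.0°: e+L cos θ2 = 0.3192;  centre 2 = (-0.1596, 0.2765, -0.0174)
arm 3 at φ=240.0°: e+L cos θ3 = 0.2732;  centre 3 = (-0.1366, -0.2366, -0.1286)
eliminate P² terms by subtracting sphere 1 from 2 and 3
plane₁₂: -0.9218x+0.5529y+0.1342z = 0.0043
Cramer: x(z) = 0.0018+0.0161z;  y(z) = 0.0108-0.2158z
sphere 1 gives Az²+Bz+C=0 with A=1.0468, B=0.1547, C=-0.1531;  B²−4AC=0.6649;  roots -0.4634, 0.3156;  negative root z = -0.4634
x = -0.0056, y = 0.1109

(-0.0056, 0.1109, -0.4634)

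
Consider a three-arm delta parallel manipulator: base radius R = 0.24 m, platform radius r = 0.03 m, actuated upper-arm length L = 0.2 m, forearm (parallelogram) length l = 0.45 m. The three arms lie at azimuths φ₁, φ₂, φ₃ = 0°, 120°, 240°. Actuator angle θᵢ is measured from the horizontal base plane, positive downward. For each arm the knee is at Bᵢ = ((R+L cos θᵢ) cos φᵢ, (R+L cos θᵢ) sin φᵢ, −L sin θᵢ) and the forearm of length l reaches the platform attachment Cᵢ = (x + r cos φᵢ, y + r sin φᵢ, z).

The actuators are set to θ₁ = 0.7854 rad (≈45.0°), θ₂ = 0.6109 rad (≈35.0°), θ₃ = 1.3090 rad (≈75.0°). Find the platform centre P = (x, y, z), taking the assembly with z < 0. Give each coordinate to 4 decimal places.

φ1=0.0°: virtual centre (0.3514, 0.0000, -0.1414), radius l
centre 2 = (0.3738·cos120.0°, 0.3738·sin120.0°, -0.1147) = (-0.1869, 0.3237, -0.1147)
φ3=240.0°: virtual centre (-0.1309, -0.2267, -0.1932), radius l
subtract pairs → two planes through P
plane₁₂: -1.0767x+0.6475y+0.0534z = 0.0094
Cramer: x(z) = 0.0181-0.0385z;  y(z) = 0.0446-0.1465z
into |P−centre ₁|² = l²: 1.0229z² + 0.2954z + -0.0694 = 0;  Δ = 0.3712;  z = -0.4422 or 0.1534 → z<0 root = -0.4422
x = 0.0351, y = 0.1094

(0.0351, 0.1094, -0.4422)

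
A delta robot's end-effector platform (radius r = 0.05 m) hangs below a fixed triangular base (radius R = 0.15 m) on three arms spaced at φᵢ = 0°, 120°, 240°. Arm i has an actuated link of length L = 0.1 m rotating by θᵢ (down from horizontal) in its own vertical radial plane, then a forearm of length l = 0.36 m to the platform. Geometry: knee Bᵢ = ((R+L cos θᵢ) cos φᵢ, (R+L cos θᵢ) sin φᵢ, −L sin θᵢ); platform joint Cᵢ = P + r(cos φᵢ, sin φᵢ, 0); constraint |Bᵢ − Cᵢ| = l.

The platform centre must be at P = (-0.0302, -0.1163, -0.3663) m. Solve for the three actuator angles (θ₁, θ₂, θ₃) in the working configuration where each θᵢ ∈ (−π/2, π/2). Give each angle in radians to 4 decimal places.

θ₁ = 0.9596, θ₂ = 1.2216, θ₃ = 0.1747

rotate P by −φ1: (-0.0302, -0.1163, -0.3663)
  e−x'=0.1302;  (l²−L²−(e−x')²−y'²−z²)/2L = -0.2253
  θ1 = atan2(B,A) + arccos(C/0.3888) = 0.9596
rotate P by −φ2: (-0.0856, 0.0843, -0.3663)
  e−x'=0.1856;  (l²−L²−(e−x')²−y'²−z²)/2L = -0.2807
  γ=atan2(-0.3663,0.1856)=-1.1018;  ψ=arccos(-0.6835)=2.3234;  θ2=γ+ψ≈1.2216
rotate P by −φ3: (0.1158, 0.0320, -0.3663)
  A=-0.0158, B=-0.3663, C=(l²−L²−A²−y'²−z²)/(2L)=-0.0792
  γ=atan2(-0.3663,-0.0158)=-1.6140;  ψ=arccos(-0.2161)=1.7887;  θ3=γ+ψ≈0.1747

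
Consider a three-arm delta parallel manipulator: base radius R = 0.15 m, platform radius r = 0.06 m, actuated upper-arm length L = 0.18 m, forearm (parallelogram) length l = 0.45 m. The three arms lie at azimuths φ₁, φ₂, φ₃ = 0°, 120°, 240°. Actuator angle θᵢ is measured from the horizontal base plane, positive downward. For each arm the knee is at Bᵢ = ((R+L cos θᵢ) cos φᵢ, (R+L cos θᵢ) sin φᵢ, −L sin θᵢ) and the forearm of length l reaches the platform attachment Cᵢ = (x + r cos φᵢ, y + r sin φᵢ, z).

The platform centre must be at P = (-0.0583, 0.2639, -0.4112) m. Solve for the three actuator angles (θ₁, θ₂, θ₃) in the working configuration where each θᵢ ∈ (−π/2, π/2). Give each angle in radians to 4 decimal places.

φ1=0.0° → target in arm frame (-0.0583, 0.2639)
  A cos θ + B sin θ = C:  0.1483·cos θ + -0.4112·sin θ = -0.2517
  θ1 = atan2(B,A) + arccos(C/0.4371) = 0.9598
rotate P by −φ2: (0.2577, -0.0815, -0.4112)
  A=-0.1677, B=-0.4112, C=(l²−L²−A²−y'²−z²)/(2L)=-0.0937
  √(A²+B²)=0.4441;  θ2 = -1.9580+1.7835 ≈ -0.1746
arm 3 (φ=240.0°): x'=-0.1994, y'=-0.1824
  A cos θ + B sin θ = C:  0.2894·cos θ + -0.4112·sin θ = -0.3223
  √(A²+B²)=0.5028;  θ3 = -0.9575+2.2665 ≈ 1.3090

θ₁ = 0.9598, θ₂ = -0.1746, θ₃ = 1.3090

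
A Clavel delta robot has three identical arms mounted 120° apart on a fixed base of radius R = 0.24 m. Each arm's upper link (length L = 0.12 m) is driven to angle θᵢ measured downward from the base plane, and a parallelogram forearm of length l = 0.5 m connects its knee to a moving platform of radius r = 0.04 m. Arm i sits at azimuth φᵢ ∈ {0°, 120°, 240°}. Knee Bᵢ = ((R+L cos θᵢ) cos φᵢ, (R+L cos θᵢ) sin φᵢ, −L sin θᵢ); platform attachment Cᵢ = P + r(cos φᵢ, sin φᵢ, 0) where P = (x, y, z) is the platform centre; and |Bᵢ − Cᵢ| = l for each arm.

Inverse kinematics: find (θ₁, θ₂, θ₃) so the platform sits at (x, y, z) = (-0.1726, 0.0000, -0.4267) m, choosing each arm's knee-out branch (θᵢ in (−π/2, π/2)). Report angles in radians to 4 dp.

θ₁ = 1.3961, θ₂ = 0.0873, θ₃ = 0.0873

φ1=0.0° → target in arm frame (-0.1726, 0.0000)
  A cos θ + B sin θ = C:  0.3726·cos θ + -0.4267·sin θ = -0.3554
  √(A²+B²)=0.5665;  θ1 = -0.8530+2.2491 ≈ 1.3961
arm 2 (φ=120.0°): x'=0.0863, y'=0.1495
  A=0.1137, B=-0.4267, C=(l²−L²−A²−y'²−z²)/(2L)=0.0761
  θ2 = atan2(B,A) + arccos(C/0.4416) = 0.0873
rotate P by −φ3: (0.0863, -0.1495, -0.4267)
  e−x'=0.1137;  (l²−L²−(e−x')²−y'²−z²)/2L = 0.0761
  θ3 = atan2(B,A) + arccos(C/0.4416) = 0.0873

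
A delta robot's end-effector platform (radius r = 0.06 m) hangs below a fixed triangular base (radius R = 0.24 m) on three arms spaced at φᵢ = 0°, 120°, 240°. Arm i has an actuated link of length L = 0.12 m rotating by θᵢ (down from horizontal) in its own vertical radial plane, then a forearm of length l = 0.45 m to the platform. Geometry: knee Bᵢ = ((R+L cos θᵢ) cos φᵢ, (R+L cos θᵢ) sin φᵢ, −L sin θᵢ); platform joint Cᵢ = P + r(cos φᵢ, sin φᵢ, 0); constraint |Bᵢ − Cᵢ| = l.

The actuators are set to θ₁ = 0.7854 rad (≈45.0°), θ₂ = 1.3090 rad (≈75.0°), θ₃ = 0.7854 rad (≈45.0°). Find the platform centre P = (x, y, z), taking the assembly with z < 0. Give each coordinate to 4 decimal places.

arm 1 at φ=0.0°: (R−r)+L cos θ1 = 0.2649;  centre 1 = (0.2649, 0.0000, -0.0849)
centre 2 = (0.2111·cos120.0°, 0.2111·sin120.0°, -0.1159) = (-0.1055, 0.1828, -0.1159)
arm 3 at φ=240.0°: (R−r)+L cos θ3 = 0.2649;  centre 3 = (-0.1324, -0.2294, -0.0849)
subtract pairs → two planes through P
linear system: -0.7408x+0.3656y = -0.0194−-0.0621z; -0.7946x+-0.4587y = 0.0000−0.0000z
det = 0.6303;  x = 0.0141+-0.0452z,  y = -0.0244+0.0783z
into |P−centre ₁|² = l²: 1.0082z² + 0.1886z + -0.1318 = 0;  Δ = 0.5672;  z = -0.4670 or 0.2800 → z<0 root = -0.4670
x = 0.0352, y = -0.0610

(0.0352, -0.0610, -0.4670)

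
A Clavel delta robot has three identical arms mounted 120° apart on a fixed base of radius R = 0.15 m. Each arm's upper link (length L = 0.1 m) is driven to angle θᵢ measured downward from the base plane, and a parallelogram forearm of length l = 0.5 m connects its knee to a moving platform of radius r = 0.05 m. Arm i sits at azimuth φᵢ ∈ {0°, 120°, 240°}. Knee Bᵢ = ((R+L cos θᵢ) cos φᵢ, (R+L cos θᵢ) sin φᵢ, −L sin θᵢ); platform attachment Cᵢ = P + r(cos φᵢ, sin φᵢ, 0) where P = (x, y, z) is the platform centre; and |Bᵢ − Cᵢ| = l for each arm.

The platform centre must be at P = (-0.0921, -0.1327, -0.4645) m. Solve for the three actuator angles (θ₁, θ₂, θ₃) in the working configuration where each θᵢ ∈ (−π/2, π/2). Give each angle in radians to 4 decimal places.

θ₁ = 0.6980, θ₂ = 0.6109, θ₃ = -0.3494

φ1=0.0° → target in arm frame (-0.0921, -0.1327)
  A=0.1921, B=-0.4645, C=(l²−L²−A²−y'²−z²)/(2L)=-0.1514
  γ=atan2(-0.4645,0.1921)=-1.1787;  ψ=arccos(-0.3011)=1.8767;  θ1=γ+ψ≈0.6980
rotate P by −φ2: (-0.0689, 0.1461, -0.4645)
  e−x'=0.1689;  (l²−L²−(e−x')²−y'²−z²)/2L = -0.1281
  √(A²+B²)=0.4942;  θ2 = -1.2221+1.8330 ≈ 0.6109
arm 3 (φ=240.0°): x'=0.1610, y'=-0.0134
  A cos θ + B sin θ = C:  -0.0610·cos θ + -0.4645·sin θ = 0.1017
  θ3 = atan2(B,A) + arccos(C/0.4685) = -0.3494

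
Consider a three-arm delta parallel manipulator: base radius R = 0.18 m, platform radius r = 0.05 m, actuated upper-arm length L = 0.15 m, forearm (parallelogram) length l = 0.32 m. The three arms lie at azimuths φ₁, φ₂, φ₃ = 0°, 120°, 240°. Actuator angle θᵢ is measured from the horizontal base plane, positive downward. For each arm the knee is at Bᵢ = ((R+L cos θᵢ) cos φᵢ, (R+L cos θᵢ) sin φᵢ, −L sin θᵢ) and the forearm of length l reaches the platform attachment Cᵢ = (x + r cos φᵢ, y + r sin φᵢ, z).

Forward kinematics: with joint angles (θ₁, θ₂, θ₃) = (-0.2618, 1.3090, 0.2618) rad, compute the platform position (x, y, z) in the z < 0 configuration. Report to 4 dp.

(0.1009, -0.1071, -0.2075)

arm 1 at φ=0.0°: (R−r)+L cos θ1 = 0.2749;  centre 1 = (0.2749, 0.0000, 0.0388)
φ2=120.0°: virtual centre (-0.0844, 0.1462, -0.1449), radius l
centre 3 = (0.2749·cos240.0°, 0.2749·sin240.0°, -0.0388) = (-0.1374, -0.2381, -0.0388)
eliminate P² terms by subtracting sphere 1 from 2 and 3
[-0.7186 0.2924 -0.3674]·P = -0.0276;  [-0.8247 -0.4761 -0.1553]·P = 0.0000
Cramer: x(z) = 0.0225-0.3778z;  y(z) = -0.0390+0.3282z
into |P−centre ₁|² = l²: 1.2504z² + 0.0874z + -0.0357 = 0;  Δ = 0.1861;  z = -0.2075 or 0.1375 → z<0 root = -0.2075
x = 0.1009, y = -0.1071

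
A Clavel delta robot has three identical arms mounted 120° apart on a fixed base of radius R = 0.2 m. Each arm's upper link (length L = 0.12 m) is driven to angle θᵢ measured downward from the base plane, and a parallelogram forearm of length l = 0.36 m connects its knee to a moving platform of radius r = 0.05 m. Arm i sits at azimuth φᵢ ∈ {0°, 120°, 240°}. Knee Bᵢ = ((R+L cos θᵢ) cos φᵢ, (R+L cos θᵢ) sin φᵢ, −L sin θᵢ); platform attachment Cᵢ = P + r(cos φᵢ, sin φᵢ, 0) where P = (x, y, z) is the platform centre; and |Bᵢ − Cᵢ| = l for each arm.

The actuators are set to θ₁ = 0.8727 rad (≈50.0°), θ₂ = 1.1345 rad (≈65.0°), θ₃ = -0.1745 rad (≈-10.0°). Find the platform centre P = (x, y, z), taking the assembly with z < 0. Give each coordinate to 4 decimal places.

(-0.0357, -0.1198, -0.3067)

φ1=0.0°: virtual centre (0.2271, 0.0000, -0.0919), radius l
arm 2 at φ=120.0°: (R−r)+L cos θ2 = 0.2007;  centre 2 = (-0.1004, 0.1738, -0.1088)
centre 3 = (0.2682·cos240.0°, 0.2682·sin240.0°, 0.0208) = (-0.1341, -0.2322, 0.0208)
|centre ₂|²−|centre ₁|² = -0.0079;  |centre ₃|²−|centre ₁|² = 0.0123
linear system: -0.6550x+0.3476y = -0.0079−-0.0337z; -0.7224x+-0.4645y = 0.0123−0.2255z
det = 0.5554;  x = -0.0011+0.1130z,  y = -0.0248+0.3098z
sphere 1 gives Az²+Bz+C=0 with A=1.1087, B=0.1169, C=-0.0685;  B²−4AC=0.3172;  roots -0.3067, 0.2013;  negative root z = -0.3067
x = -0.0357, y = -0.1198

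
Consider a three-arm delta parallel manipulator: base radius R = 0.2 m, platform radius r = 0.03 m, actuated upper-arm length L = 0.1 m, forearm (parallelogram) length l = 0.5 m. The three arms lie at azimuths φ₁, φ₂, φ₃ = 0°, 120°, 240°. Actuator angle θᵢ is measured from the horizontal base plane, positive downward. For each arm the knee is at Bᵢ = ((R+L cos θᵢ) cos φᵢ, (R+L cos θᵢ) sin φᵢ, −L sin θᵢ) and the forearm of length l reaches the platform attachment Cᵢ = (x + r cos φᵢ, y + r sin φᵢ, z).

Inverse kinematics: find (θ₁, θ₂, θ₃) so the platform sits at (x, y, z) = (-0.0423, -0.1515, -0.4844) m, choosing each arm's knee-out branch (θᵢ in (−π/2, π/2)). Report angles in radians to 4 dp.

rotate P by −φ1: (-0.0423, -0.1515, -0.4844)
  A cos θ + B sin θ = C:  0.2123·cos θ + -0.4844·sin θ = -0.3133
  θ1 = atan2(B,A) + arccos(C/0.5289) = 1.0472
rotate P by −φ2: (-0.1101, 0.1124, -0.4844)
  A cos θ + B sin θ = C:  0.2801·cos θ + -0.4844·sin θ = -0.4285
  θ2 = atan2(B,A) + arccos(C/0.5595) = 1.3966
φ3=240.0° → target in arm frame (0.1524, 0.0391)
  A cos θ + B sin θ = C:  0.0176·cos θ + -0.4844·sin θ = 0.0176
  γ=atan2(-0.4844,0.0176)=-1.5344;  ψ=arccos(0.0363)=1.5345;  θ3=γ+ψ≈0.0001

θ₁ = 1.0472, θ₂ = 1.3966, θ₃ = 0.0001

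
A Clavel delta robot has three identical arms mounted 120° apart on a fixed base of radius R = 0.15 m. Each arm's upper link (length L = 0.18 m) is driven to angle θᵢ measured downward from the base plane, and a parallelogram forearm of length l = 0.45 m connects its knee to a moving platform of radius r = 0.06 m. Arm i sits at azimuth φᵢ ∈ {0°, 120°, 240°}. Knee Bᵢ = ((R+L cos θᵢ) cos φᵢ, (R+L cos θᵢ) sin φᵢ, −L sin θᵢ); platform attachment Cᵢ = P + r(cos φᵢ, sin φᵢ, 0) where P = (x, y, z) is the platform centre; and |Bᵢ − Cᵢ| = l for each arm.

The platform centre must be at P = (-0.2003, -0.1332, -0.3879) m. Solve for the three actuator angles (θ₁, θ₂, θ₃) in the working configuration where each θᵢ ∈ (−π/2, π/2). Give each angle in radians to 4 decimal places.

arm 1 (φ=0.0°): x'=-0.2003, y'=-0.1332
  A cos θ + B sin θ = C:  0.2903·cos θ + -0.3879·sin θ = -0.2288
  θ1 = atan2(B,A) + arccos(C/0.4845) = 1.1344
φ2=120.0° → target in arm frame (-0.0152, 0.2401)
  A cos θ + B sin θ = C:  0.1052·cos θ + -0.3879·sin θ = -0.1363
  θ2 = atan2(B,A) + arccos(C/0.4019) = 0.6108
arm 3 (φ=240.0°): x'=0.2155, y'=-0.1069
  A cos θ + B sin θ = C:  -0.1255·cos θ + -0.3879·sin θ = -0.0209
  θ3 = atan2(B,A) + arccos(C/0.4077) = -0.2615

θ₁ = 1.1344, θ₂ = 0.6108, θ₃ = -0.2615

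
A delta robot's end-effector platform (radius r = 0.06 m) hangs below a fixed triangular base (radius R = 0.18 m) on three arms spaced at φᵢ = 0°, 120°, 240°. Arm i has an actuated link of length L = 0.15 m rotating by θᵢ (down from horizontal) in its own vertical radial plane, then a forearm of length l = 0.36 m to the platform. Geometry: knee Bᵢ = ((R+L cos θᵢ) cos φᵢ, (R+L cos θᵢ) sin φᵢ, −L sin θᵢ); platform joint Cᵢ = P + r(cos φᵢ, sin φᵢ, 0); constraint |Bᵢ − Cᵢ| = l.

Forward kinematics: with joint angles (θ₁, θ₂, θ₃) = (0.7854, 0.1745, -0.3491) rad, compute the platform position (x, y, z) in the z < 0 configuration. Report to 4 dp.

centre 1 = (0.2261·cos0.0°, 0.2261·sin0.0°, -0.1061) = (0.2261, 0.0000, -0.1061)
arm 2 at φ=120.0°: ρ2 = 0.2677;  centre 2 = (-0.1339, 0.2319, -0.0260)
centre 3 = (0.2610·cos240.0°, 0.2610·sin240.0°, 0.0513) = (-0.1305, -0.2260, 0.0513)
|centre ₂|²−|centre ₁|² = 0.0100;  |centre ₃|²−|centre ₁|² = 0.0084
plane₁₂: -0.7199x+0.4637y+0.1600z = 0.0100
det = 0.6560;  x = -0.0128+0.3327z,  y = 0.0017+0.1714z
quadratic in z: (1.1401)z²+(0.0537)z+(-0.0613)=0, √Δ=0.5314 → z ∈ {-0.2566, 0.2095}; z = -0.2566 (taking z<0)
x = -0.0982, y = -0.0423

(-0.0982, -0.0423, -0.2566)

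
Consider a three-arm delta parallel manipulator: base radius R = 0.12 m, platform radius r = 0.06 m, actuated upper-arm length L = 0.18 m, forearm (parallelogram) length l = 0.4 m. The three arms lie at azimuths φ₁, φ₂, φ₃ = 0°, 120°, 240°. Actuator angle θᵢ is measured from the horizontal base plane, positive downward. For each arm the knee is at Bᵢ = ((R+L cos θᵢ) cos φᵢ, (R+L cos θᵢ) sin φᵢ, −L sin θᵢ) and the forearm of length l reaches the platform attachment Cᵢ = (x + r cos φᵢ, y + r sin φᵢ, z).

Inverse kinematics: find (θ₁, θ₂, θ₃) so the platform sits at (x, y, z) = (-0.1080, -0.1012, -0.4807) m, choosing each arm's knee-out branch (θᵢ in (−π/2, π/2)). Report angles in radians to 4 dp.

rotate P by −φ1: (-0.1080, -0.1012, -0.4807)
  A=0.1680, B=-0.4807, C=(l²−L²−A²−y'²−z²)/(2L)=-0.3943
  θ1 = atan2(B,A) + arccos(C/0.5092) = 1.2218
φ2=120.0° → target in arm frame (-0.0336, 0.1441)
  e−x'=0.0936;  (l²−L²−(e−x')²−y'²−z²)/2L = -0.3695
  θ2 = atan2(B,A) + arccos(C/0.4897) = 1.0472
rotate P by −φ3: (0.1416, -0.0429, -0.4807)
  A=-0.0816, B=-0.4807, C=(l²−L²−A²−y'²−z²)/(2L)=-0.3111
  θ3 = atan2(B,A) + arccos(C/0.4876) = 0.5236

θ₁ = 1.2218, θ₂ = 1.0472, θ₃ = 0.5236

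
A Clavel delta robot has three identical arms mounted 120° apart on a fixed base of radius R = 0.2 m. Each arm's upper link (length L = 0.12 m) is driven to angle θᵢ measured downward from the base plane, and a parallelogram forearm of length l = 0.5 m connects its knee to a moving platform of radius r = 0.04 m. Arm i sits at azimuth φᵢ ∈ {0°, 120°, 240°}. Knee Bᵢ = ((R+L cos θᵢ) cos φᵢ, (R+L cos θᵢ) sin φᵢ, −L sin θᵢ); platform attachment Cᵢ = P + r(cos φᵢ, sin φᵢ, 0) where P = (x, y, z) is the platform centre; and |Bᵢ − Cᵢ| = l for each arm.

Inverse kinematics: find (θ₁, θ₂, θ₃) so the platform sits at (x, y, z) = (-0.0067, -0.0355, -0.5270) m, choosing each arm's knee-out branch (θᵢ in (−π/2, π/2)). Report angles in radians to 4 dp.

arm 1 (φ=0.0°): x'=-0.0067, y'=-0.0355
  e−x'=0.1667;  (l²−L²−(e−x')²−y'²−z²)/2L = -0.2966
  θ1 = atan2(B,A) + arccos(C/0.5527) = 0.8727
rotate P by −φ2: (-0.0274, 0.0236, -0.5270)
  e−x'=0.1874;  (l²−L²−(e−x')²−y'²−z²)/2L = -0.3242
  γ=atan2(-0.5270,0.1874)=-1.2292;  ψ=arccos(-0.5796)=2.1890;  θ2=γ+ψ≈0.9598
rotate P by −φ3: (0.0341, 0.0119, -0.5270)
  A cos θ + B sin θ = C:  0.1259·cos θ + -0.5270·sin θ = -0.2422
  θ3 = atan2(B,A) + arccos(C/0.5418) = 0.6979

θ₁ = 0.8727, θ₂ = 0.9598, θ₃ = 0.6979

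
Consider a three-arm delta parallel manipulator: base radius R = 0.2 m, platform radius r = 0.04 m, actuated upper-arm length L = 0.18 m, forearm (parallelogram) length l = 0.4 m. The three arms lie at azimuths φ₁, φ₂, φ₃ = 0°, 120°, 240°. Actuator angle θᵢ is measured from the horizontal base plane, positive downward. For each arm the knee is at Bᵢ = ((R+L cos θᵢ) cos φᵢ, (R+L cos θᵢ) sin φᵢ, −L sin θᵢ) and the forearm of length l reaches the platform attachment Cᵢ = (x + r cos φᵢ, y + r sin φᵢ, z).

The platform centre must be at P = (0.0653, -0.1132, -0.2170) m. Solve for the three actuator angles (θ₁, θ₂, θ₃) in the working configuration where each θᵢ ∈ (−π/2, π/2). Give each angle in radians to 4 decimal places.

θ₁ = -0.3486, θ₂ = 0.9601, θ₃ = -0.3495

rotate P by −φ1: (0.0653, -0.1132, -0.2170)
  A cos θ + B sin θ = C:  0.0947·cos θ + -0.2170·sin θ = 0.1631
  √(A²+B²)=0.2368;  θ1 = -1.1593+0.8107 ≈ -0.3486
rotate P by −φ2: (-0.1307, 0.0000, -0.2170)
  A cos θ + B sin θ = C:  0.2907·cos θ + -0.2170·sin θ = -0.0111
  γ=atan2(-0.2170,0.2907)=-0.6413;  ψ=arccos(-0.0305)=1.6013;  θ2=γ+ψ≈0.9601
arm 3 (φ=240.0°): x'=0.0654, y'=0.1132
  A=0.0946, B=-0.2170, C=(l²−L²−A²−y'²−z²)/(2L)=0.1632
  γ=atan2(-0.2170,0.0946)=-1.1596;  ψ=arccos(0.6894)=0.8101;  θ3=γ+ψ≈-0.3495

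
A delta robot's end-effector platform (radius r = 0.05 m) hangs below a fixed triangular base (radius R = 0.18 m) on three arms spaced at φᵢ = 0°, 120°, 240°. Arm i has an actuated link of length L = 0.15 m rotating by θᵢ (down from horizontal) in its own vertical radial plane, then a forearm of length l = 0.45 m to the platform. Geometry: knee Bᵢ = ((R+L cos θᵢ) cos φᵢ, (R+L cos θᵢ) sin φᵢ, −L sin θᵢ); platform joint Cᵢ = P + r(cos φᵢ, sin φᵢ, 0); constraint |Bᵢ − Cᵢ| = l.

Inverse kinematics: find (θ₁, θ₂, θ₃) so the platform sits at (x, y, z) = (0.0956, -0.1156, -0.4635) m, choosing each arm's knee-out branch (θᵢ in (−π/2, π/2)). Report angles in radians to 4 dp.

θ₁ = 0.4361, θ₂ = 1.3086, θ₃ = 0.6106

arm 1 (φ=0.0°): x'=0.0956, y'=-0.1156
  e−x'=0.0344;  (l²−L²−(e−x')²−y'²−z²)/2L = -0.1646
  γ=atan2(-0.4635,0.0344)=-1.4967;  ψ=arccos(-0.3541)=1.9328;  θ1=γ+ψ≈0.4361
φ2=120.0° → target in arm frame (-0.1479, -0.0250)
  A=0.2779, B=-0.4635, C=(l²−L²−A²−y'²−z²)/(2L)=-0.3756
  γ=atan2(-0.4635,0.2779)=-1.0307;  ψ=arccos(-0.6951)=2.3393;  θ2=γ+ψ≈1.3086
φ3=240.0° → target in arm frame (0.0523, 0.1406)
  A=0.0777, B=-0.4635, C=(l²−L²−A²−y'²−z²)/(2L)=-0.2021
  γ=atan2(-0.4635,0.0777)=-1.4047;  ψ=arccos(-0.4301)=2.0154;  θ3=γ+ψ≈0.6106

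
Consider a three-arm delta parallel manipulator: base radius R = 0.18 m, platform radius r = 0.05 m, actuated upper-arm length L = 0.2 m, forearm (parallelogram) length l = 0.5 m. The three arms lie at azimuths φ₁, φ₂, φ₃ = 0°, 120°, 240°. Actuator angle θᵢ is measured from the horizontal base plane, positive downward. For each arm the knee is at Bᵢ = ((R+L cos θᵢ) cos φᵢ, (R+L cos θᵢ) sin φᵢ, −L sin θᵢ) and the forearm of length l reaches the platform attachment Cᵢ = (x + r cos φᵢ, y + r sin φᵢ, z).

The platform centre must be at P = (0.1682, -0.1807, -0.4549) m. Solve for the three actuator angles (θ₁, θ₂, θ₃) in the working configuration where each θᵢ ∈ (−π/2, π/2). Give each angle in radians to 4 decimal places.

φ1=0.0° → target in arm frame (0.1682, -0.1807)
  A=-0.0382, B=-0.4549, C=(l²−L²−A²−y'²−z²)/(2L)=-0.0776
  θ1 = atan2(B,A) + arccos(C/0.4565) = 0.0871
arm 2 (φ=120.0°): x'=-0.2406, y'=-0.0553
  A cos θ + B sin θ = C:  0.3706·cos θ + -0.4549·sin θ = -0.3433
  √(A²+B²)=0.5867;  θ2 = -0.8872+2.1958 ≈ 1.3087
φ3=240.0° → target in arm frame (0.0724, 0.2360)
  A=0.0576, B=-0.4549, C=(l²−L²−A²−y'²−z²)/(2L)=-0.1399
  γ=atan2(-0.4549,0.0576)=-1.4448;  ψ=arccos(-0.3051)=1.8808;  θ3=γ+ψ≈0.4360

θ₁ = 0.0871, θ₂ = 1.3087, θ₃ = 0.4360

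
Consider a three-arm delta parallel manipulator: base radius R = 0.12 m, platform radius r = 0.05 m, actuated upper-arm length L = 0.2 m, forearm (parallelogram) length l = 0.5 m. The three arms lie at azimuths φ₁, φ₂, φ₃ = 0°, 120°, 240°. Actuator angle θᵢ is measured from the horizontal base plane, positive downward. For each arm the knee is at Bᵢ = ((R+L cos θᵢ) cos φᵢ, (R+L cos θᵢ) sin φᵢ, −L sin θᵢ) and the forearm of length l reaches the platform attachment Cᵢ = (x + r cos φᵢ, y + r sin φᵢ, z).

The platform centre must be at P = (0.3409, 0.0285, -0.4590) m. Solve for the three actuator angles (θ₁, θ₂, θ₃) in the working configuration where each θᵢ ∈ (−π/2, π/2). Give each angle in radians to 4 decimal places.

θ₁ = -0.1743, θ₂ = 1.2218, θ₃ = 1.3092

φ1=0.0° → target in arm frame (0.3409, 0.0285)
  e−x'=-0.2709;  (l²−L²−(e−x')²−y'²−z²)/2L = -0.1872
  θ1 = atan2(B,A) + arccos(C/0.5330) = -0.1743
arm 2 (φ=120.0°): x'=-0.1458, y'=-0.3095
  e−x'=0.2158;  (l²−L²−(e−x')²−y'²−z²)/2L = -0.3575
  γ=atan2(-0.4590,0.2158)=-1.1314;  ψ=arccos(-0.7049)=2.3531;  θ2=γ+ψ≈1.2218
rotate P by −φ3: (-0.1951, 0.2810, -0.4590)
  e−x'=0.2651;  (l²−L²−(e−x')²−y'²−z²)/2L = -0.3748
  θ3 = atan2(B,A) + arccos(C/0.5301) = 1.3092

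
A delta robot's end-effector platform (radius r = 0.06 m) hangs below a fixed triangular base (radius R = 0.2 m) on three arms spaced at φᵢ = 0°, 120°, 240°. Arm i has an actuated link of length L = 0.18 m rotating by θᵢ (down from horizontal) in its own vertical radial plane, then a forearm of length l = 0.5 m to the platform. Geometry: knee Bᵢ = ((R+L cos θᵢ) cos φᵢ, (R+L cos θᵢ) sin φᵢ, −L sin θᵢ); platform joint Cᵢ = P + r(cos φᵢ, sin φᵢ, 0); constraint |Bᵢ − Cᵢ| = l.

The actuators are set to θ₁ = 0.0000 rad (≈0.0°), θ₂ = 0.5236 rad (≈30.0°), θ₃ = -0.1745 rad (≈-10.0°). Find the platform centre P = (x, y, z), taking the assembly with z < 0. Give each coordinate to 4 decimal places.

(0.0304, -0.0967, -0.3960)

arm 1 at φ=0.0°: ρ1 = 0.3200;  S1 = (0.3200, 0.0000, 0.0000)
arm 2 at φ=120.0°: ρ2 = 0.2959;  S2 = (-0.1479, 0.2562, -0.0900)
S3 = (0.3173·cos240.0°, 0.3173·sin240.0°, 0.0313) = (-0.1586, -0.2748, 0.0313)
eliminate P² terms by subtracting sphere 1 from 2 and 3
[-0.9359 0.5125 -0.1800]·P = -0.0068;  [-0.9573 -0.5495 0.0625]·P = -0.0008
det = 1.0049;  x = 0.0041+-0.0666z,  y = -0.0057+0.2297z
quadratic in z: (1.0572)z²+(0.0394)z+(-0.1502)=0, √Δ=0.7978 → z ∈ {-0.3960, 0.3587}; z = -0.3960 (taking z<0)
x = 0.0304, y = -0.0967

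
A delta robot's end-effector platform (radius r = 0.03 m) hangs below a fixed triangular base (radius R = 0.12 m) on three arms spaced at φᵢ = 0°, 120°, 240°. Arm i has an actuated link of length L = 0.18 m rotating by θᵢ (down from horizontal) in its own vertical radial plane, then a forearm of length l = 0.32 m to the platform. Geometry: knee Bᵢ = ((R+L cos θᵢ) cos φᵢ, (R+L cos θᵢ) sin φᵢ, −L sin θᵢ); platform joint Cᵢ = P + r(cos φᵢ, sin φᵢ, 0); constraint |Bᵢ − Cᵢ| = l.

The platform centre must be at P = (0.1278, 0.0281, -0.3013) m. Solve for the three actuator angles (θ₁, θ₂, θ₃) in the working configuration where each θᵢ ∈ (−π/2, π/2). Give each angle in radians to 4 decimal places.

θ₁ = 0.0872, θ₂ = 0.8728, θ₃ = 1.0475

φ1=0.0° → target in arm frame (0.1278, 0.0281)
  A=-0.0378, B=-0.3013, C=(l²−L²−A²−y'²−z²)/(2L)=-0.0639
  γ=atan2(-0.3013,-0.0378)=-1.6956;  ψ=arccos(-0.2104)=1.7828;  θ1=γ+ψ≈0.0872
arm 2 (φ=120.0°): x'=-0.0396, y'=-0.1247
  e−x'=0.1296;  (l²−L²−(e−x')²−y'²−z²)/2L = -0.1476
  γ=atan2(-0.3013,0.1296)=-1.1647;  ψ=arccos(-0.4499)=2.0375;  θ2=γ+ψ≈0.8728
φ3=240.0° → target in arm frame (-0.0882, 0.0966)
  e−x'=0.1782;  (l²−L²−(e−x')²−y'²−z²)/2L = -0.1719
  θ3 = atan2(B,A) + arccos(C/0.3501) = 1.0475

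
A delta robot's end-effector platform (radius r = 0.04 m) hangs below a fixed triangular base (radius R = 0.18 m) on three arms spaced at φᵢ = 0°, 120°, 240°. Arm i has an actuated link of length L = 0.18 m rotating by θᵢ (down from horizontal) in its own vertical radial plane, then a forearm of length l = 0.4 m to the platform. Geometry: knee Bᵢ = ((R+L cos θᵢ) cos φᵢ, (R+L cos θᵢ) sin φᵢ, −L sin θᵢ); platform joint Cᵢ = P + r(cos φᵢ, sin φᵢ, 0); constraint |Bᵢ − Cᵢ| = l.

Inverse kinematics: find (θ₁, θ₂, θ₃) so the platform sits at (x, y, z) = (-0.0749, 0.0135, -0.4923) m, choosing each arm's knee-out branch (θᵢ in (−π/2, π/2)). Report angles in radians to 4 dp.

θ₁ = 1.3965, θ₂ = 0.9597, θ₃ = 1.0473

arm 1 (φ=0.0°): x'=-0.0749, y'=0.0135
  A cos θ + B sin θ = C:  0.2149·cos θ + -0.4923·sin θ = -0.4476
  γ=atan2(-0.4923,0.2149)=-1.1592;  ψ=arccos(-0.8332)=2.5557;  θ1=γ+ψ≈1.3965
rotate P by −φ2: (0.0491, 0.0581, -0.4923)
  A=0.0909, B=-0.4923, C=(l²−L²−A²−y'²−z²)/(2L)=-0.3511
  √(A²+B²)=0.5006;  θ2 = -1.3883+2.3480 ≈ 0.9597
φ3=240.0° → target in arm frame (0.0258, -0.0716)
  A cos θ + B sin θ = C:  0.1142·cos θ + -0.4923·sin θ = -0.3693
  θ3 = atan2(B,A) + arccos(C/0.5054) = 1.0473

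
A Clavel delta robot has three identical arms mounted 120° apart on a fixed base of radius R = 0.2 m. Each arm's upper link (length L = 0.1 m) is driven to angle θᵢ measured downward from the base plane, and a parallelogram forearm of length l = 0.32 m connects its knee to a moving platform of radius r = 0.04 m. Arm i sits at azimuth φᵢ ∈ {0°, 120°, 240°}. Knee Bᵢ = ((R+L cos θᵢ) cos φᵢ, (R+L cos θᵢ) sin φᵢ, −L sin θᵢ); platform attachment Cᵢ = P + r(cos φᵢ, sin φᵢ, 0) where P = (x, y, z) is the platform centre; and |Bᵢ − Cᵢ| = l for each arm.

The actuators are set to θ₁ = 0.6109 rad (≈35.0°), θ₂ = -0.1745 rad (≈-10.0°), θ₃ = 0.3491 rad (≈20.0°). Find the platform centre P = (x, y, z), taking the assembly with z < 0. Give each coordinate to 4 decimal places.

arm 1 at φ=0.0°: (R−r)+L cos θ1 = 0.2419;  S1 = (0.2419, 0.0000, -0.0574)
arm 2 at φ=120.0°: (R−r)+L cos θ2 = 0.2585;  S2 = (-0.1292, 0.2239, 0.0174)
arm 3 at φ=240.0°: (R−r)+L cos θ3 = 0.2540;  S3 = (-0.1270, -0.2199, -0.0342)
subtract pairs → two planes through P
[-0.7423 0.4477 0.1494]·P = 0.0053;  [-0.7378 -0.4399 0.0463]·P = 0.0039
det = 0.6568;  x = -0.0062+0.1316z,  y = 0.0016+-0.1155z
into |P−S₁|² = l²: 1.0307z² + 0.0490z + -0.0376 = 0;  Δ = 0.1572;  z = -0.2162 or 0.1686 → z<0 root = -0.2162
x = -0.0346, y = 0.0266

(-0.0346, 0.0266, -0.2162)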